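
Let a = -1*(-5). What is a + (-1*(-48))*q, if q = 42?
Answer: 2021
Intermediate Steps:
a = 5
a + (-1*(-48))*q = 5 - 1*(-48)*42 = 5 + 48*42 = 5 + 2016 = 2021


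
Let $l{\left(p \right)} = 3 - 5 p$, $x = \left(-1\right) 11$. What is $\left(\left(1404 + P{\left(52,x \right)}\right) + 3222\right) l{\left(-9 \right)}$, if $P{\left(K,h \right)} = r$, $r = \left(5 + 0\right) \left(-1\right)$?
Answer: $221808$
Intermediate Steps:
$x = -11$
$r = -5$ ($r = 5 \left(-1\right) = -5$)
$P{\left(K,h \right)} = -5$
$\left(\left(1404 + P{\left(52,x \right)}\right) + 3222\right) l{\left(-9 \right)} = \left(\left(1404 - 5\right) + 3222\right) \left(3 - -45\right) = \left(1399 + 3222\right) \left(3 + 45\right) = 4621 \cdot 48 = 221808$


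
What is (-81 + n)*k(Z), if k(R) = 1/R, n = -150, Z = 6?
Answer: -77/2 ≈ -38.500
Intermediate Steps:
(-81 + n)*k(Z) = (-81 - 150)/6 = -231*⅙ = -77/2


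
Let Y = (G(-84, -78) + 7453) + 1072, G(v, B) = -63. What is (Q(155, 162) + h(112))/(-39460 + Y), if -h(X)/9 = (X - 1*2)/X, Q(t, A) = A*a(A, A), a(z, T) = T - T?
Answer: 45/157808 ≈ 0.00028516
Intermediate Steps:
a(z, T) = 0
Y = 8462 (Y = (-63 + 7453) + 1072 = 7390 + 1072 = 8462)
Q(t, A) = 0 (Q(t, A) = A*0 = 0)
h(X) = -9*(-2 + X)/X (h(X) = -9*(X - 1*2)/X = -9*(X - 2)/X = -9*(-2 + X)/X)
(Q(155, 162) + h(112))/(-39460 + Y) = (0 + (-9 + 18/112))/(-39460 + 8462) = (0 + (-9 + 18*(1/112)))/(-30998) = (0 + (-9 + 9/56))*(-1/30998) = (0 - 495/56)*(-1/30998) = -495/56*(-1/30998) = 45/157808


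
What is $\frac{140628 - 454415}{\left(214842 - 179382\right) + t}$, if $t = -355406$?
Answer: $\frac{313787}{319946} \approx 0.98075$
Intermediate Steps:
$\frac{140628 - 454415}{\left(214842 - 179382\right) + t} = \frac{140628 - 454415}{\left(214842 - 179382\right) - 355406} = - \frac{313787}{\left(214842 - 179382\right) - 355406} = - \frac{313787}{35460 - 355406} = - \frac{313787}{-319946} = \left(-313787\right) \left(- \frac{1}{319946}\right) = \frac{313787}{319946}$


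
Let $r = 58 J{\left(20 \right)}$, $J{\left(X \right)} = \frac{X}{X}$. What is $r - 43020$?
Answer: $-42962$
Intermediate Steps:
$J{\left(X \right)} = 1$
$r = 58$ ($r = 58 \cdot 1 = 58$)
$r - 43020 = 58 - 43020 = -42962$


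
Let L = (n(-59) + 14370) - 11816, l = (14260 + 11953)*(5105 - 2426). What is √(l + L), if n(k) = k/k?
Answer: √70227182 ≈ 8380.2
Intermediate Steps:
l = 70224627 (l = 26213*2679 = 70224627)
n(k) = 1
L = 2555 (L = (1 + 14370) - 11816 = 14371 - 11816 = 2555)
√(l + L) = √(70224627 + 2555) = √70227182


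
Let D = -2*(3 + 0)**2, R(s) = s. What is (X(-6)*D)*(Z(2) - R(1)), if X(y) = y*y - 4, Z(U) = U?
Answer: -576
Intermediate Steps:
D = -18 (D = -2*3**2 = -2*9 = -18)
X(y) = -4 + y**2 (X(y) = y**2 - 4 = -4 + y**2)
(X(-6)*D)*(Z(2) - R(1)) = ((-4 + (-6)**2)*(-18))*(2 - 1*1) = ((-4 + 36)*(-18))*(2 - 1) = (32*(-18))*1 = -576*1 = -576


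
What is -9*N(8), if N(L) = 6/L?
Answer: -27/4 ≈ -6.7500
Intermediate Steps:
-9*N(8) = -54/8 = -9*¾ = -27/4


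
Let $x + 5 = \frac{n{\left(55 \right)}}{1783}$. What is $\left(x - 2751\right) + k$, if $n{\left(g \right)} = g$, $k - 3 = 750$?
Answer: $- \frac{3571294}{1783} \approx -2003.0$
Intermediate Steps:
$k = 753$ ($k = 3 + 750 = 753$)
$x = - \frac{8860}{1783}$ ($x = -5 + \frac{55}{1783} = - \frac{8860}{1783} \approx -4.9692$)
$\left(x - 2751\right) + k = \left(- \frac{8860}{1783} - 2751\right) + 753 = - \frac{4913893}{1783} + 753 = - \frac{3571294}{1783}$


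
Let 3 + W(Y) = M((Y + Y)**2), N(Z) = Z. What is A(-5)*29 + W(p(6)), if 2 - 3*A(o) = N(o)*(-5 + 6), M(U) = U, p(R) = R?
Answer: 626/3 ≈ 208.67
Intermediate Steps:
W(Y) = -3 + 4*Y**2 (W(Y) = -3 + (Y + Y)**2 = -3 + (2*Y)**2 = -3 + 4*Y**2)
A(o) = 2/3 - o/3 (A(o) = 2/3 - o*(-5 + 6)/3 = 2/3 - o/3)
A(-5)*29 + W(p(6)) = (2/3 - 1/3*(-5))*29 + (-3 + 4*6**2) = (2/3 + 5/3)*29 + (-3 + 4*36) = (7/3)*29 + (-3 + 144) = 203/3 + 141 = 626/3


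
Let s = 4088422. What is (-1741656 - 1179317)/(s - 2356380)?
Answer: -2920973/1732042 ≈ -1.6864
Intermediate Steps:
(-1741656 - 1179317)/(s - 2356380) = (-1741656 - 1179317)/(4088422 - 2356380) = -2920973/1732042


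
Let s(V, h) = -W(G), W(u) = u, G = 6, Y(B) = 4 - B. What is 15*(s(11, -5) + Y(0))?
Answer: -30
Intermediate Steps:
s(V, h) = -6 (s(V, h) = -1*6 = -6)
15*(s(11, -5) + Y(0)) = 15*(-6 + (4 - 1*0)) = 15*(-6 + (4 + 0)) = 15*(-6 + 4) = 15*(-2) = -30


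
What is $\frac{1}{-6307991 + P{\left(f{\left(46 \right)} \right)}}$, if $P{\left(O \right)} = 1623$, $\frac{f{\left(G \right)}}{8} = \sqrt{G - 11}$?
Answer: $- \frac{1}{6306368} \approx -1.5857 \cdot 10^{-7}$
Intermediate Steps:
$f{\left(G \right)} = 8 \sqrt{-11 + G}$ ($f{\left(G \right)} = 8 \sqrt{G - 11} = 8 \sqrt{-11 + G}$)
$\frac{1}{-6307991 + P{\left(f{\left(46 \right)} \right)}} = \frac{1}{-6307991 + 1623} = \frac{1}{-6306368} = - \frac{1}{6306368}$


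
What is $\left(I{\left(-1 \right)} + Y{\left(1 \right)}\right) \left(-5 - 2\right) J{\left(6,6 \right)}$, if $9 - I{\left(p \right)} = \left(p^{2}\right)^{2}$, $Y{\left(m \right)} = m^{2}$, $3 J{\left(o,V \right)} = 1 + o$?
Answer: $-147$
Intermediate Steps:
$J{\left(o,V \right)} = \frac{1}{3} + \frac{o}{3}$ ($J{\left(o,V \right)} = \frac{1 + o}{3} = \frac{1}{3} + \frac{o}{3}$)
$I{\left(p \right)} = 9 - p^{4}$ ($I{\left(p \right)} = 9 - \left(p^{2}\right)^{2} = 9 - p^{4}$)
$\left(I{\left(-1 \right)} + Y{\left(1 \right)}\right) \left(-5 - 2\right) J{\left(6,6 \right)} = \left(\left(9 - \left(-1\right)^{4}\right) + 1^{2}\right) \left(-5 - 2\right) \left(\frac{1}{3} + \frac{1}{3} \cdot 6\right) = \left(\left(9 - 1\right) + 1\right) \left(-5 - 2\right) \left(\frac{1}{3} + 2\right) = \left(\left(9 - 1\right) + 1\right) \left(\left(-7\right) \frac{7}{3}\right) = \left(8 + 1\right) \left(- \frac{49}{3}\right) = 9 \left(- \frac{49}{3}\right) = -147$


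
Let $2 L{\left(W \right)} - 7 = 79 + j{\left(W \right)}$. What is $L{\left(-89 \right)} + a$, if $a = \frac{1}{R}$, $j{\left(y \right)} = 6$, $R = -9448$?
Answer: $\frac{434607}{9448} \approx 46.0$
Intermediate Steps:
$a = - \frac{1}{9448}$ ($a = \frac{1}{-9448} = - \frac{1}{9448} \approx -0.00010584$)
$L{\left(W \right)} = 46$ ($L{\left(W \right)} = \frac{7}{2} + \frac{79 + 6}{2} = \frac{7}{2} + \frac{1}{2} \cdot 85 = \frac{7}{2} + \frac{85}{2} = 46$)
$L{\left(-89 \right)} + a = 46 - \frac{1}{9448} = \frac{434607}{9448}$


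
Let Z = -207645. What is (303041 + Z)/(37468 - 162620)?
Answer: -23849/31288 ≈ -0.76224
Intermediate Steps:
(303041 + Z)/(37468 - 162620) = (303041 - 207645)/(37468 - 162620) = 95396/(-125152) = 95396*(-1/125152) = -23849/31288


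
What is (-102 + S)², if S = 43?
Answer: 3481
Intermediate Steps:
(-102 + S)² = (-102 + 43)² = (-59)² = 3481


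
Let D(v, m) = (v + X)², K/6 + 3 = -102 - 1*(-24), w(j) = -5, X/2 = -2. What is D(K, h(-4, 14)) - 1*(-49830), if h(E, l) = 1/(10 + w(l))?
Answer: 289930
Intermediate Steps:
X = -4 (X = 2*(-2) = -4)
h(E, l) = ⅕ (h(E, l) = 1/(10 - 5) = 1/5 = ⅕)
K = -486 (K = -18 + 6*(-102 - 1*(-24)) = -18 + 6*(-102 + 24) = -18 + 6*(-78) = -18 - 468 = -486)
D(v, m) = (-4 + v)² (D(v, m) = (v - 4)² = (-4 + v)²)
D(K, h(-4, 14)) - 1*(-49830) = (-4 - 486)² - 1*(-49830) = (-490)² + 49830 = 240100 + 49830 = 289930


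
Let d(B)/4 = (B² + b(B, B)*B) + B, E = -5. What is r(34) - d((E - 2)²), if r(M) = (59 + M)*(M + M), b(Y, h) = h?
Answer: -13080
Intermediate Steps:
d(B) = 4*B + 8*B² (d(B) = 4*((B² + B*B) + B) = 4*((B² + B²) + B) = 4*(2*B² + B) = 4*(B + 2*B²) = 4*B + 8*B²)
r(M) = 2*M*(59 + M) (r(M) = (59 + M)*(2*M) = 2*M*(59 + M))
r(34) - d((E - 2)²) = 2*34*(59 + 34) - 4*(-5 - 2)²*(1 + 2*(-5 - 2)²) = 2*34*93 - 4*(-7)²*(1 + 2*(-7)²) = 6324 - 4*49*(1 + 2*49) = 6324 - 4*49*(1 + 98) = 6324 - 4*49*99 = 6324 - 1*19404 = 6324 - 19404 = -13080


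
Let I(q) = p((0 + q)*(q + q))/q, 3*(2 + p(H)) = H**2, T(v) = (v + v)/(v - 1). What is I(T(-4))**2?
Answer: 39904489/2250000 ≈ 17.735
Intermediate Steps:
T(v) = 2*v/(-1 + v) (T(v) = (2*v)/(-1 + v) = 2*v/(-1 + v))
p(H) = -2 + H**2/3
I(q) = (-2 + 4*q**4/3)/q (I(q) = (-2 + ((0 + q)*(q + q))**2/3)/q = (-2 + (q*(2*q))**2/3)/q = (-2 + (2*q**2)**2/3)/q = (-2 + (4*q**4)/3)/q = (-2 + 4*q**4/3)/q)
I(T(-4))**2 = (2*(-3 + 2*(2*(-4)/(-1 - 4))**4)/(3*((2*(-4)/(-1 - 4)))))**2 = (2*(-3 + 2*(2*(-4)/(-5))**4)/(3*((2*(-4)/(-5)))))**2 = (2*(-3 + 2*(2*(-4)*(-1/5))**4)/(3*((2*(-4)*(-1/5)))))**2 = (2*(-3 + 2*(8/5)**4)/(3*(8/5)))**2 = ((2/3)*(5/8)*(-3 + 2*(4096/625)))**2 = ((2/3)*(5/8)*(-3 + 8192/625))**2 = ((2/3)*(5/8)*(6317/625))**2 = (6317/1500)**2 = 39904489/2250000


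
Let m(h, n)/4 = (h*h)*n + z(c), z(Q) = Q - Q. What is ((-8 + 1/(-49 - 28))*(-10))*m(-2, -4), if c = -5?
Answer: -394880/77 ≈ -5128.3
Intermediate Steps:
z(Q) = 0
m(h, n) = 4*n*h**2 (m(h, n) = 4*((h*h)*n + 0) = 4*(h**2*n + 0) = 4*(n*h**2 + 0) = 4*(n*h**2) = 4*n*h**2)
((-8 + 1/(-49 - 28))*(-10))*m(-2, -4) = ((-8 + 1/(-49 - 28))*(-10))*(4*(-4)*(-2)**2) = ((-8 + 1/(-77))*(-10))*(4*(-4)*4) = ((-8 - 1/77)*(-10))*(-64) = -617/77*(-10)*(-64) = (6170/77)*(-64) = -394880/77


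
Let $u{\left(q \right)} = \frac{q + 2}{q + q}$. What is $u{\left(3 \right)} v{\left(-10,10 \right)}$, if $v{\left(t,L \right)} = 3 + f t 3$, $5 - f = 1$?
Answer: $- \frac{195}{2} \approx -97.5$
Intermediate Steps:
$f = 4$ ($f = 5 - 1 = 4$)
$v{\left(t,L \right)} = 3 + 12 t$ ($v{\left(t,L \right)} = 3 + 4 t 3 = 3 + 4 \cdot 3 t = 3 + 12 t$)
$u{\left(q \right)} = \frac{2 + q}{2 q}$
$u{\left(3 \right)} v{\left(-10,10 \right)} = \frac{2 + 3}{2 \cdot 3} \left(3 + 12 \left(-10\right)\right) = \frac{1}{2} \cdot \frac{1}{3} \cdot 5 \left(3 - 120\right) = \frac{5}{6} \left(-117\right) = - \frac{195}{2}$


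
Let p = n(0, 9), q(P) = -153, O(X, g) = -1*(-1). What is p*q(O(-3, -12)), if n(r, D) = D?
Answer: -1377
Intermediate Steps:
O(X, g) = 1
p = 9
p*q(O(-3, -12)) = 9*(-153) = -1377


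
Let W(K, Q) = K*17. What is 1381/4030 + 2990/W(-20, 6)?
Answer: -289504/34255 ≈ -8.4514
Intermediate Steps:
W(K, Q) = 17*K
1381/4030 + 2990/W(-20, 6) = 1381/4030 + 2990/((17*(-20))) = 1381*(1/4030) + 2990/(-340) = 1381/4030 + 2990*(-1/340) = 1381/4030 - 299/34 = -289504/34255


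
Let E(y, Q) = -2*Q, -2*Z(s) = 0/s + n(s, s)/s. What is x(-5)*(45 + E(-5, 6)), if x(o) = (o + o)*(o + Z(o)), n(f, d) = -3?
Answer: 1749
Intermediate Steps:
Z(s) = 3/(2*s) (Z(s) = -(0/s - 3/s)/2 = -(0 - 3/s)/2 = -(-3)/(2*s) = 3/(2*s))
x(o) = 2*o*(o + 3/(2*o)) (x(o) = (o + o)*(o + 3/(2*o)) = (2*o)*(o + 3/(2*o)) = 2*o*(o + 3/(2*o)))
x(-5)*(45 + E(-5, 6)) = (3 + 2*(-5)²)*(45 - 2*6) = (3 + 2*25)*(45 - 12) = (3 + 50)*33 = 53*33 = 1749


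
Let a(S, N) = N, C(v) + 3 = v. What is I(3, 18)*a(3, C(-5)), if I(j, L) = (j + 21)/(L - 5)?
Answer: -192/13 ≈ -14.769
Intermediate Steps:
I(j, L) = (21 + j)/(-5 + L)
C(v) = -3 + v
I(3, 18)*a(3, C(-5)) = ((21 + 3)/(-5 + 18))*(-3 - 5) = (24/13)*(-8) = -192/13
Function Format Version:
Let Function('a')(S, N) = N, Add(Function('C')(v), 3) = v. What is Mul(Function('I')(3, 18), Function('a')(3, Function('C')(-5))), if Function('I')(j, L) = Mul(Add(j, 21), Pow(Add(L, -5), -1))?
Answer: Rational(-192, 13) ≈ -14.769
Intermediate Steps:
Function('I')(j, L) = Mul(Pow(Add(-5, L), -1), Add(21, j)) (Function('I')(j, L) = Mul(Add(21, j), Pow(Add(-5, L), -1)) = Mul(Pow(Add(-5, L), -1), Add(21, j)))
Function('C')(v) = Add(-3, v)
Mul(Function('I')(3, 18), Function('a')(3, Function('C')(-5))) = Mul(Mul(Pow(Add(-5, 18), -1), Add(21, 3)), Add(-3, -5)) = Mul(Mul(Pow(13, -1), 24), -8) = Mul(Mul(Rational(1, 13), 24), -8) = Mul(Rational(24, 13), -8) = Rational(-192, 13)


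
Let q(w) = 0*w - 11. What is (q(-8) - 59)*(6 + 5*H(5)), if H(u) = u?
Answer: -2170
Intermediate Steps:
q(w) = -11 (q(w) = 0 - 11 = -11)
(q(-8) - 59)*(6 + 5*H(5)) = (-11 - 59)*(6 + 5*5) = -70*(6 + 25) = -70*31 = -2170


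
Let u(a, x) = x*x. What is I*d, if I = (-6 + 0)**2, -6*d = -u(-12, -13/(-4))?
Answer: 507/8 ≈ 63.375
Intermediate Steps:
u(a, x) = x**2
d = 169/96 (d = -(-1)*(-13/(-4))**2/6 = -(-1)*(-13*(-1/4))**2/6 = -(-1)*(13/4)**2/6 = -(-1)*169/(6*16) = -1/6*(-169/16) = 169/96 ≈ 1.7604)
I = 36 (I = (-6)**2 = 36)
I*d = 36*(169/96) = 507/8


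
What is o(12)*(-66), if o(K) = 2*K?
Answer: -1584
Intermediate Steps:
o(12)*(-66) = (2*12)*(-66) = 24*(-66) = -1584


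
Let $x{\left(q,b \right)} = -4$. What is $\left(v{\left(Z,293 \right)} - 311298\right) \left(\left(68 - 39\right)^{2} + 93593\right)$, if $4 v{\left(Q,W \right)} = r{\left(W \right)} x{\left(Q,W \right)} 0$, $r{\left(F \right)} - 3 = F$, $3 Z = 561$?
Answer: $-29397115332$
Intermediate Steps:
$Z = 187$ ($Z = \frac{1}{3} \cdot 561 = 187$)
$r{\left(F \right)} = 3 + F$
$v{\left(Q,W \right)} = 0$ ($v{\left(Q,W \right)} = \frac{\left(3 + W\right) \left(-4\right) 0}{4} = \frac{\left(-12 - 4 W\right) 0}{4} = \frac{1}{4} \cdot 0 = 0$)
$\left(v{\left(Z,293 \right)} - 311298\right) \left(\left(68 - 39\right)^{2} + 93593\right) = \left(0 - 311298\right) \left(\left(68 - 39\right)^{2} + 93593\right) = - 311298 \left(29^{2} + 93593\right) = - 311298 \left(841 + 93593\right) = \left(-311298\right) 94434 = -29397115332$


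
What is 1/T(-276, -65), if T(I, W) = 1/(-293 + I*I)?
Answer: 75883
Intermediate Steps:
T(I, W) = 1/(-293 + I²)
1/T(-276, -65) = 1/(1/(-293 + (-276)²)) = 1/(1/(-293 + 76176)) = 1/(1/75883) = 75883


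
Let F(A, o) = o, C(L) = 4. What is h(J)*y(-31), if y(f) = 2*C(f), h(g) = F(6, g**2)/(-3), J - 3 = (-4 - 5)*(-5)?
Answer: -6144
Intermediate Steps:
J = 48 (J = 3 + (-4 - 5)*(-5) = 3 - 9*(-5) = 3 + 45 = 48)
h(g) = -g**2/3 (h(g) = g**2/(-3) = g**2*(-1/3) = -g**2/3)
y(f) = 8 (y(f) = 2*4 = 8)
h(J)*y(-31) = -1/3*48**2*8 = -1/3*2304*8 = -768*8 = -6144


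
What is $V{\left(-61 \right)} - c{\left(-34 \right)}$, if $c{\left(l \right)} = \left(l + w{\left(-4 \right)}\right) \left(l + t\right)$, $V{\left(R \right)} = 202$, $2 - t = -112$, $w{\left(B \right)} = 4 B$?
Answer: $4202$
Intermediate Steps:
$t = 114$ ($t = 2 - -112 = 2 + 112 = 114$)
$c{\left(l \right)} = \left(-16 + l\right) \left(114 + l\right)$ ($c{\left(l \right)} = \left(l + 4 \left(-4\right)\right) \left(l + 114\right) = \left(l - 16\right) \left(114 + l\right) = \left(-16 + l\right) \left(114 + l\right)$)
$V{\left(-61 \right)} - c{\left(-34 \right)} = 202 - \left(-1824 + \left(-34\right)^{2} + 98 \left(-34\right)\right) = 202 - \left(-1824 + 1156 - 3332\right) = 202 - -4000 = 202 + 4000 = 4202$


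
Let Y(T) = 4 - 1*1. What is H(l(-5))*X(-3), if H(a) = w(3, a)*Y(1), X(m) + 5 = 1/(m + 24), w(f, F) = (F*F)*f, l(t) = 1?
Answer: -312/7 ≈ -44.571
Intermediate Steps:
Y(T) = 3 (Y(T) = 4 - 1 = 3)
w(f, F) = f*F² (w(f, F) = F²*f = f*F²)
X(m) = -5 + 1/(24 + m) (X(m) = -5 + 1/(m + 24) = -5 + 1/(24 + m))
H(a) = 9*a² (H(a) = (3*a²)*3 = 9*a²)
H(l(-5))*X(-3) = (9*1²)*((-119 - 5*(-3))/(24 - 3)) = (9*1)*((-119 + 15)/21) = 9*((1/21)*(-104)) = 9*(-104/21) = -312/7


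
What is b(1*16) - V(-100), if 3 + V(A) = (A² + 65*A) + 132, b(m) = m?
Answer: -3613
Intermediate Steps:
V(A) = 129 + A² + 65*A (V(A) = -3 + ((A² + 65*A) + 132) = -3 + (132 + A² + 65*A) = 129 + A² + 65*A)
b(1*16) - V(-100) = 1*16 - (129 + (-100)² + 65*(-100)) = 16 - (129 + 10000 - 6500) = 16 - 1*3629 = 16 - 3629 = -3613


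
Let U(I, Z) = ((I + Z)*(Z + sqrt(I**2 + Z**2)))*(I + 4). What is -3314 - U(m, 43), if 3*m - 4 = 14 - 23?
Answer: -67150/9 - 868*sqrt(16666)/27 ≈ -11611.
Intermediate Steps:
m = -5/3 (m = 4/3 + (14 - 23)/3 = 4/3 + (1/3)*(-9) = 4/3 - 3 = -5/3 ≈ -1.6667)
U(I, Z) = (4 + I)*(I + Z)*(Z + sqrt(I**2 + Z**2)) (U(I, Z) = ((I + Z)*(Z + sqrt(I**2 + Z**2)))*(4 + I) = (4 + I)*(I + Z)*(Z + sqrt(I**2 + Z**2)))
-3314 - U(m, 43) = -3314 - (4*43**2 - 5/3*43**2 + 43*(-5/3)**2 + (-5/3)**2*sqrt((-5/3)**2 + 43**2) + 4*(-5/3)*43 + 4*(-5/3)*sqrt((-5/3)**2 + 43**2) + 4*43*sqrt((-5/3)**2 + 43**2) - 5/3*43*sqrt((-5/3)**2 + 43**2)) = -3314 - (4*1849 - 5/3*1849 + 43*(25/9) + 25*sqrt(25/9 + 1849)/9 - 860/3 + 4*(-5/3)*sqrt(25/9 + 1849) + 4*43*sqrt(25/9 + 1849) - 5/3*43*sqrt(25/9 + 1849)) = -3314 - (7396 - 9245/3 + 1075/9 + 25*sqrt(16666/9)/9 - 860/3 + 4*(-5/3)*sqrt(16666/9) + 4*43*sqrt(16666/9) - 5/3*43*sqrt(16666/9)) = -3314 - (7396 - 9245/3 + 1075/9 + 25*(sqrt(16666)/3)/9 - 860/3 + 4*(-5/3)*(sqrt(16666)/3) + 4*43*(sqrt(16666)/3) - 5/3*43*sqrt(16666)/3) = -3314 - (7396 - 9245/3 + 1075/9 + 25*sqrt(16666)/27 - 860/3 - 20*sqrt(16666)/9 + 172*sqrt(16666)/3 - 215*sqrt(16666)/9) = -3314 - (37324/9 + 868*sqrt(16666)/27) = -3314 + (-37324/9 - 868*sqrt(16666)/27) = -67150/9 - 868*sqrt(16666)/27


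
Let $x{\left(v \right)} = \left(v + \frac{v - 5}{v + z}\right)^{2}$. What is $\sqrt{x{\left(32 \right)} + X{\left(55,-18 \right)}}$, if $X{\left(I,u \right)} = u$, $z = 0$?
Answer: $\frac{\sqrt{1086169}}{32} \approx 32.569$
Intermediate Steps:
$x{\left(v \right)} = \left(v + \frac{-5 + v}{v}\right)^{2}$ ($x{\left(v \right)} = \left(v + \frac{v - 5}{v + 0}\right)^{2} = \left(v + \frac{-5 + v}{v}\right)^{2}$)
$\sqrt{x{\left(32 \right)} + X{\left(55,-18 \right)}} = \sqrt{\frac{\left(-5 + 32 + 32^{2}\right)^{2}}{1024} - 18} = \sqrt{\frac{\left(-5 + 32 + 1024\right)^{2}}{1024} - 18} = \sqrt{\frac{1051^{2}}{1024} - 18} = \sqrt{\frac{1}{1024} \cdot 1104601 - 18} = \sqrt{\frac{1104601}{1024} - 18} = \sqrt{\frac{1086169}{1024}} = \frac{\sqrt{1086169}}{32}$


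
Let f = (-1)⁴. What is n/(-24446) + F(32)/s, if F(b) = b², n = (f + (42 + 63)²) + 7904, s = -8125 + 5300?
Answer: -39254977/34529975 ≈ -1.1368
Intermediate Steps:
s = -2825
f = 1
n = 18930 (n = (1 + (42 + 63)²) + 7904 = (1 + 105²) + 7904 = (1 + 11025) + 7904 = 11026 + 7904 = 18930)
n/(-24446) + F(32)/s = 18930/(-24446) + 32²/(-2825) = 18930*(-1/24446) + 1024*(-1/2825) = -9465/12223 - 1024/2825 = -39254977/34529975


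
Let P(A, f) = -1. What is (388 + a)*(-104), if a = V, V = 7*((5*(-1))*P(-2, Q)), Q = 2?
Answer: -43992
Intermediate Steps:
V = 35 (V = 7*((5*(-1))*(-1)) = 7*(-5*(-1)) = 7*5 = 35)
a = 35
(388 + a)*(-104) = (388 + 35)*(-104) = 423*(-104) = -43992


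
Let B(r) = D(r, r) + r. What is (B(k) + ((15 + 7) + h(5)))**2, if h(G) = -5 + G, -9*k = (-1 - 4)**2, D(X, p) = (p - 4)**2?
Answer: 27857284/6561 ≈ 4245.9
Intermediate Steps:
D(X, p) = (-4 + p)**2
k = -25/9 (k = -(-1 - 4)**2/9 = -1/9*(-5)**2 = -1/9*25 = -25/9 ≈ -2.7778)
B(r) = r + (-4 + r)**2 (B(r) = (-4 + r)**2 + r = r + (-4 + r)**2)
(B(k) + ((15 + 7) + h(5)))**2 = ((-25/9 + (-4 - 25/9)**2) + ((15 + 7) + (-5 + 5)))**2 = ((-25/9 + (-61/9)**2) + (22 + 0))**2 = ((-25/9 + 3721/81) + 22)**2 = (3496/81 + 22)**2 = (5278/81)**2 = 27857284/6561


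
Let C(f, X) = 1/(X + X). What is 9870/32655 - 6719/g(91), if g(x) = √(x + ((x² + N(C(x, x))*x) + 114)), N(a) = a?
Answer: 94/311 - 6719*√33946/16973 ≈ -72.633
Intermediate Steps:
C(f, X) = 1/(2*X)
g(x) = √(229/2 + x + x²) (g(x) = √(x + ((x² + (1/(2*x))*x) + 114)) = √(x + ((x² + ½) + 114)) = √(x + ((½ + x²) + 114)) = √(x + (229/2 + x²)) = √(229/2 + x + x²))
9870/32655 - 6719/g(91) = 9870/32655 - 6719*2/√(458 + 4*91 + 4*91²) = 9870*(1/32655) - 6719*2/√(458 + 364 + 4*8281) = 94/311 - 6719*2/√(458 + 364 + 33124) = 94/311 - 6719*√33946/16973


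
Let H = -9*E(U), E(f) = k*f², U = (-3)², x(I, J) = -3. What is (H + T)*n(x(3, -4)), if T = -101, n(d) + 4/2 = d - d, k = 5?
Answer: 7492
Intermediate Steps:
U = 9
E(f) = 5*f²
H = -3645 (H = -45*9² = -45*81 = -9*405 = -3645)
n(d) = -2 (n(d) = -2 + (d - d) = -2 + 0 = -2)
(H + T)*n(x(3, -4)) = (-3645 - 101)*(-2) = -3746*(-2) = 7492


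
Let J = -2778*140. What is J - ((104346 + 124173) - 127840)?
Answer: -489599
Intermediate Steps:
J = -388920
J - ((104346 + 124173) - 127840) = -388920 - ((104346 + 124173) - 127840) = -388920 - (228519 - 127840) = -388920 - 1*100679 = -388920 - 100679 = -489599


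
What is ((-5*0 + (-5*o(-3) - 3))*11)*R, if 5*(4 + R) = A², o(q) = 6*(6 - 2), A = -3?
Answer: 14883/5 ≈ 2976.6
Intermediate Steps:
o(q) = 24 (o(q) = 6*4 = 24)
R = -11/5 (R = -4 + (⅕)*(-3)² = -4 + (⅕)*9 = -4 + 9/5 = -11/5 ≈ -2.2000)
((-5*0 + (-5*o(-3) - 3))*11)*R = ((-5*0 + (-5*24 - 3))*11)*(-11/5) = ((-1*0 + (-120 - 3))*11)*(-11/5) = ((0 - 123)*11)*(-11/5) = -123*11*(-11/5) = -1353*(-11/5) = 14883/5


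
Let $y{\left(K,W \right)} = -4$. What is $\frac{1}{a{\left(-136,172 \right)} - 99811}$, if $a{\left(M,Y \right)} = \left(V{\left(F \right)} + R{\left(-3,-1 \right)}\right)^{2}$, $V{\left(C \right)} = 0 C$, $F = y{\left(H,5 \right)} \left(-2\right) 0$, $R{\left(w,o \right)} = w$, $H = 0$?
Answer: $- \frac{1}{99802} \approx -1.002 \cdot 10^{-5}$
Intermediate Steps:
$F = 0$ ($F = \left(-4\right) \left(-2\right) 0 = 8 \cdot 0 = 0$)
$V{\left(C \right)} = 0$
$a{\left(M,Y \right)} = 9$ ($a{\left(M,Y \right)} = \left(0 - 3\right)^{2} = \left(-3\right)^{2} = 9$)
$\frac{1}{a{\left(-136,172 \right)} - 99811} = \frac{1}{9 - 99811} = \frac{1}{-99802} = - \frac{1}{99802}$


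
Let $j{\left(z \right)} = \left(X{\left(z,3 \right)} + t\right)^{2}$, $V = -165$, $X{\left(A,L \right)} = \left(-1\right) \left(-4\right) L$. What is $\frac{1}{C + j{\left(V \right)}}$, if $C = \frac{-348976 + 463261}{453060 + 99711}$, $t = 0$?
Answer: $\frac{184257}{26571103} \approx 0.0069345$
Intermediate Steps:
$X{\left(A,L \right)} = 4 L$
$j{\left(z \right)} = 144$ ($j{\left(z \right)} = \left(4 \cdot 3 + 0\right)^{2} = \left(12 + 0\right)^{2} = 12^{2} = 144$)
$C = \frac{38095}{184257}$ ($C = \frac{114285}{552771} = 114285 \cdot \frac{1}{552771} = \frac{38095}{184257} \approx 0.20675$)
$\frac{1}{C + j{\left(V \right)}} = \frac{1}{\frac{38095}{184257} + 144} = \frac{1}{\frac{26571103}{184257}} = \frac{184257}{26571103}$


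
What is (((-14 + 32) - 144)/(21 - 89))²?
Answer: 3969/1156 ≈ 3.4334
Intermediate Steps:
(((-14 + 32) - 144)/(21 - 89))² = ((18 - 144)/(-68))² = (-126*(-1/68))² = (63/34)² = 3969/1156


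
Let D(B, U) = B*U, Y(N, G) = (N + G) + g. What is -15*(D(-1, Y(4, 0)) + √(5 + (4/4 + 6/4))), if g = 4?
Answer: 120 - 15*√30/2 ≈ 78.921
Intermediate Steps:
Y(N, G) = 4 + G + N (Y(N, G) = (N + G) + 4 = (G + N) + 4 = 4 + G + N)
-15*(D(-1, Y(4, 0)) + √(5 + (4/4 + 6/4))) = -15*(-(4 + 0 + 4) + √(5 + (4/4 + 6/4))) = -15*(-1*8 + √(5 + (4*(¼) + 6*(¼)))) = -15*(-8 + √(5 + (1 + 3/2))) = -15*(-8 + √(5 + 5/2)) = -15*(-8 + √(15/2)) = -15*(-8 + √30/2) = 120 - 15*√30/2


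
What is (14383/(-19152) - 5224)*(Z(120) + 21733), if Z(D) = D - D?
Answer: -114457909417/1008 ≈ -1.1355e+8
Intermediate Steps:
Z(D) = 0
(14383/(-19152) - 5224)*(Z(120) + 21733) = (14383/(-19152) - 5224)*(0 + 21733) = (14383*(-1/19152) - 5224)*21733 = (-757/1008 - 5224)*21733 = -5266549/1008*21733 = -114457909417/1008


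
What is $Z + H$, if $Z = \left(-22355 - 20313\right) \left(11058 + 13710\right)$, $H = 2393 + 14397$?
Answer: $-1056784234$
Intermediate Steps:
$H = 16790$
$Z = -1056801024$ ($Z = \left(-42668\right) 24768 = -1056801024$)
$Z + H = -1056801024 + 16790 = -1056784234$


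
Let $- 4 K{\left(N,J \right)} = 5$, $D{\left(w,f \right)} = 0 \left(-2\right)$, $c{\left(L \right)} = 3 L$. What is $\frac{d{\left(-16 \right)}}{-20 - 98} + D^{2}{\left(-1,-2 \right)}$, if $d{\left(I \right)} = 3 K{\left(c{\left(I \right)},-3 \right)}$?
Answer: $\frac{15}{472} \approx 0.03178$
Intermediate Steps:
$D{\left(w,f \right)} = 0$
$K{\left(N,J \right)} = - \frac{5}{4}$ ($K{\left(N,J \right)} = \left(- \frac{1}{4}\right) 5 = - \frac{5}{4}$)
$d{\left(I \right)} = - \frac{15}{4}$ ($d{\left(I \right)} = 3 \left(- \frac{5}{4}\right) = - \frac{15}{4}$)
$\frac{d{\left(-16 \right)}}{-20 - 98} + D^{2}{\left(-1,-2 \right)} = \frac{1}{-20 - 98} \left(- \frac{15}{4}\right) + 0^{2} = \frac{1}{-118} \left(- \frac{15}{4}\right) + 0 = \left(- \frac{1}{118}\right) \left(- \frac{15}{4}\right) + 0 = \frac{15}{472} + 0 = \frac{15}{472}$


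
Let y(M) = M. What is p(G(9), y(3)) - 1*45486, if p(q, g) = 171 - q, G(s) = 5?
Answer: -45320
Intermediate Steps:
p(G(9), y(3)) - 1*45486 = (171 - 1*5) - 1*45486 = (171 - 5) - 45486 = 166 - 45486 = -45320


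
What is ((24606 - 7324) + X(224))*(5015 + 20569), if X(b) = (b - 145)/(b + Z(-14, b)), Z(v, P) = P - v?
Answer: 34045323832/77 ≈ 4.4215e+8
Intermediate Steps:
X(b) = (-145 + b)/(14 + 2*b) (X(b) = (b - 145)/(b + (b - 1*(-14))) = (-145 + b)/(b + (b + 14)) = (-145 + b)/(b + (14 + b)) = (-145 + b)/(14 + 2*b))
((24606 - 7324) + X(224))*(5015 + 20569) = ((24606 - 7324) + (-145 + 224)/(2*(7 + 224)))*(5015 + 20569) = (17282 + (½)*79/231)*25584 = (17282 + (½)*(1/231)*79)*25584 = (17282 + 79/462)*25584 = (7984363/462)*25584 = 34045323832/77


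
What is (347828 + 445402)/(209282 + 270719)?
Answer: 793230/480001 ≈ 1.6526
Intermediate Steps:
(347828 + 445402)/(209282 + 270719) = 793230/480001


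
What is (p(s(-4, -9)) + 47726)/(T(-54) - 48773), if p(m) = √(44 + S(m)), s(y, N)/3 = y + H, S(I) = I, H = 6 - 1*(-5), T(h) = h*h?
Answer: -6818/6551 - √65/45857 ≈ -1.0409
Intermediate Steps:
T(h) = h²
H = 11 (H = 6 + 5 = 11)
s(y, N) = 33 + 3*y (s(y, N) = 3*(y + 11) = 3*(11 + y) = 33 + 3*y)
p(m) = √(44 + m)
(p(s(-4, -9)) + 47726)/(T(-54) - 48773) = (√(44 + (33 + 3*(-4))) + 47726)/((-54)² - 48773) = (√(44 + (33 - 12)) + 47726)/(2916 - 48773) = (√(44 + 21) + 47726)/(-45857) = (√65 + 47726)*(-1/45857) = (47726 + √65)*(-1/45857) = -6818/6551 - √65/45857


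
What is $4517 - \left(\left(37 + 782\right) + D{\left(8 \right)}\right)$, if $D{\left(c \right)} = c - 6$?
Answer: $3696$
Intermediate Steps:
$D{\left(c \right)} = -6 + c$ ($D{\left(c \right)} = c - 6 = -6 + c$)
$4517 - \left(\left(37 + 782\right) + D{\left(8 \right)}\right) = 4517 - \left(\left(37 + 782\right) + \left(-6 + 8\right)\right) = 4517 - \left(819 + 2\right) = 4517 - 821 = 3696$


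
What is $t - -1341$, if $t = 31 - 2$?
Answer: $1370$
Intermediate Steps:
$t = 29$
$t - -1341 = 29 - -1341 = 29 + 1341 = 1370$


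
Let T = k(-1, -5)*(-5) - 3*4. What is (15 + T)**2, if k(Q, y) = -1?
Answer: 64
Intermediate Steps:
T = -7 (T = -1*(-5) - 3*4 = 5 - 12 = -7)
(15 + T)**2 = (15 - 7)**2 = 8**2 = 64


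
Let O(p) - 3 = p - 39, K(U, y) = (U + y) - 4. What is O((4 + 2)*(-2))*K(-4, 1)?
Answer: 336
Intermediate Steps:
K(U, y) = -4 + U + y
O(p) = -36 + p (O(p) = 3 + (p - 39) = 3 + (-39 + p) = -36 + p)
O((4 + 2)*(-2))*K(-4, 1) = (-36 + (4 + 2)*(-2))*(-4 - 4 + 1) = (-36 + 6*(-2))*(-7) = (-36 - 12)*(-7) = -48*(-7) = 336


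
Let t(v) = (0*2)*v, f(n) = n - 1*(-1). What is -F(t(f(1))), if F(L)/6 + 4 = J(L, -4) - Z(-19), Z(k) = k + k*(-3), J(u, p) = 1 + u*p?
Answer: 246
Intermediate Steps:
f(n) = 1 + n (f(n) = n + 1 = 1 + n)
J(u, p) = 1 + p*u
Z(k) = -2*k (Z(k) = k - 3*k = -2*k)
t(v) = 0 (t(v) = 0*v = 0)
F(L) = -246 - 24*L (F(L) = -24 + 6*((1 - 4*L) - (-2)*(-19)) = -24 + 6*((1 - 4*L) - 1*38) = -24 + 6*((1 - 4*L) - 38) = -24 + 6*(-37 - 4*L) = -24 + (-222 - 24*L) = -246 - 24*L)
-F(t(f(1))) = -(-246 - 24*0) = -(-246 + 0) = -1*(-246) = 246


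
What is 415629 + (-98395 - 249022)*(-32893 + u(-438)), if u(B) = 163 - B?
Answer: 11219205393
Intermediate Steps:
415629 + (-98395 - 249022)*(-32893 + u(-438)) = 415629 + (-98395 - 249022)*(-32893 + (163 - 1*(-438))) = 415629 - 347417*(-32893 + (163 + 438)) = 415629 - 347417*(-32893 + 601) = 415629 - 347417*(-32292) = 415629 + 11218789764 = 11219205393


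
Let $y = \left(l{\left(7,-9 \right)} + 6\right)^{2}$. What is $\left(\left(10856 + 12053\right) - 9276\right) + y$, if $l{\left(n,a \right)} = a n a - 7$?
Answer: $333989$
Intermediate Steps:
$l{\left(n,a \right)} = -7 + n a^{2}$ ($l{\left(n,a \right)} = n a^{2} - 7 = -7 + n a^{2}$)
$y = 320356$ ($y = \left(\left(-7 + 7 \left(-9\right)^{2}\right) + 6\right)^{2} = \left(\left(-7 + 7 \cdot 81\right) + 6\right)^{2} = \left(\left(-7 + 567\right) + 6\right)^{2} = \left(560 + 6\right)^{2} = 566^{2} = 320356$)
$\left(\left(10856 + 12053\right) - 9276\right) + y = \left(\left(10856 + 12053\right) - 9276\right) + 320356 = \left(22909 - 9276\right) + 320356 = 13633 + 320356 = 333989$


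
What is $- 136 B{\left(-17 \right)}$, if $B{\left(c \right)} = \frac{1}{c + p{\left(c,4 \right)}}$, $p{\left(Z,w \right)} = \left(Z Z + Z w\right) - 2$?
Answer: $- \frac{68}{101} \approx -0.67327$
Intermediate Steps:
$p{\left(Z,w \right)} = -2 + Z^{2} + Z w$ ($p{\left(Z,w \right)} = \left(Z^{2} + Z w\right) - 2 = -2 + Z^{2} + Z w$)
$B{\left(c \right)} = \frac{1}{-2 + c^{2} + 5 c}$ ($B{\left(c \right)} = \frac{1}{c + \left(-2 + c^{2} + c 4\right)} = \frac{1}{c + \left(-2 + c^{2} + 4 c\right)} = \frac{1}{-2 + c^{2} + 5 c}$)
$- 136 B{\left(-17 \right)} = - \frac{136}{-2 + \left(-17\right)^{2} + 5 \left(-17\right)} = - \frac{136}{-2 + 289 - 85} = - \frac{136}{202} = \left(-136\right) \frac{1}{202} = - \frac{68}{101}$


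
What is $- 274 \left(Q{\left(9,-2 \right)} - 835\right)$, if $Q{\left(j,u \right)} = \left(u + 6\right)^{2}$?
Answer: $224406$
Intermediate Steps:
$Q{\left(j,u \right)} = \left(6 + u\right)^{2}$
$- 274 \left(Q{\left(9,-2 \right)} - 835\right) = - 274 \left(\left(6 - 2\right)^{2} - 835\right) = - 274 \left(4^{2} - 835\right) = - 274 \left(16 - 835\right) = \left(-274\right) \left(-819\right) = 224406$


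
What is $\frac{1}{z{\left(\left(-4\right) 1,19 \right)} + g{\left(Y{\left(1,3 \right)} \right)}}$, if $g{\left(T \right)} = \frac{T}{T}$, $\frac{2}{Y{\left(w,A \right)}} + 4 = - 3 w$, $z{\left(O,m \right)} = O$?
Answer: $- \frac{1}{3} \approx -0.33333$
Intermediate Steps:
$Y{\left(w,A \right)} = \frac{2}{-4 - 3 w}$
$g{\left(T \right)} = 1$
$\frac{1}{z{\left(\left(-4\right) 1,19 \right)} + g{\left(Y{\left(1,3 \right)} \right)}} = \frac{1}{\left(-4\right) 1 + 1} = \frac{1}{-4 + 1} = \frac{1}{-3} = - \frac{1}{3}$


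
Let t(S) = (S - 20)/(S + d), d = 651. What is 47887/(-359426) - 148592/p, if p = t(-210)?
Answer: 11776420609331/41333990 ≈ 2.8491e+5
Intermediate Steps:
t(S) = (-20 + S)/(651 + S) (t(S) = (S - 20)/(S + 651) = (-20 + S)/(651 + S))
p = -230/441 (p = (-20 - 210)/(651 - 210) = -230/441 ≈ -0.52154)
47887/(-359426) - 148592/p = 47887/(-359426) - 148592/(-230/441) = 47887*(-1/359426) - 148592*(-441/230) = -47887/359426 + 32764536/115 = 11776420609331/41333990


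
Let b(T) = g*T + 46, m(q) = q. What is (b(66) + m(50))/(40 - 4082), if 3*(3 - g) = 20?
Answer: 73/2021 ≈ 0.036121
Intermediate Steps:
g = -11/3 (g = 3 - 1/3*20 = 3 - 20/3 = -11/3 ≈ -3.6667)
b(T) = 46 - 11*T/3 (b(T) = -11*T/3 + 46 = 46 - 11*T/3)
(b(66) + m(50))/(40 - 4082) = ((46 - 11/3*66) + 50)/(40 - 4082) = ((46 - 242) + 50)/(-4042) = (-196 + 50)*(-1/4042) = -146*(-1/4042) = 73/2021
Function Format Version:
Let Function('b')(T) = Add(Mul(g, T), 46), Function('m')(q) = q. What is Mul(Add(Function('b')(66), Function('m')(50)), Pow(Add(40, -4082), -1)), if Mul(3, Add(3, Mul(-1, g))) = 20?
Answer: Rational(73, 2021) ≈ 0.036121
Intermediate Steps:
g = Rational(-11, 3) (g = Add(3, Mul(Rational(-1, 3), 20)) = Add(3, Rational(-20, 3)) = Rational(-11, 3) ≈ -3.6667)
Function('b')(T) = Add(46, Mul(Rational(-11, 3), T)) (Function('b')(T) = Add(Mul(Rational(-11, 3), T), 46) = Add(46, Mul(Rational(-11, 3), T)))
Mul(Add(Function('b')(66), Function('m')(50)), Pow(Add(40, -4082), -1)) = Mul(Add(Add(46, Mul(Rational(-11, 3), 66)), 50), Pow(Add(40, -4082), -1)) = Mul(Add(Add(46, -242), 50), Pow(-4042, -1)) = Mul(Add(-196, 50), Rational(-1, 4042)) = Mul(-146, Rational(-1, 4042)) = Rational(73, 2021)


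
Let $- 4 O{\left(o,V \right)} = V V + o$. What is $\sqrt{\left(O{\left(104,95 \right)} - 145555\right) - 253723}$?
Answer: $\frac{i \sqrt{1606241}}{2} \approx 633.69 i$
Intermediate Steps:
$O{\left(o,V \right)} = - \frac{o}{4} - \frac{V^{2}}{4}$ ($O{\left(o,V \right)} = - \frac{V V + o}{4} = - \frac{V^{2} + o}{4} = - \frac{o + V^{2}}{4} = - \frac{o}{4} - \frac{V^{2}}{4}$)
$\sqrt{\left(O{\left(104,95 \right)} - 145555\right) - 253723} = \sqrt{\left(\left(\left(- \frac{1}{4}\right) 104 - \frac{95^{2}}{4}\right) - 145555\right) - 253723} = \sqrt{\left(\left(-26 - \frac{9025}{4}\right) - 145555\right) - 253723} = \sqrt{\left(- \frac{9129}{4} - 145555\right) - 253723} = \sqrt{- \frac{591349}{4} - 253723} = \sqrt{- \frac{1606241}{4}} = \frac{i \sqrt{1606241}}{2}$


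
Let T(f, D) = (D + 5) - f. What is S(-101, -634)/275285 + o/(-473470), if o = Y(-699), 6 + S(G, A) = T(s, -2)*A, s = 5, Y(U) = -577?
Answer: 151271717/26067837790 ≈ 0.0058030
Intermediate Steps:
T(f, D) = 5 + D - f (T(f, D) = (5 + D) - f = 5 + D - f)
S(G, A) = -6 - 2*A (S(G, A) = -6 + (5 - 2 - 1*5)*A = -6 + (5 - 2 - 5)*A = -6 - 2*A)
o = -577
S(-101, -634)/275285 + o/(-473470) = (-6 - 2*(-634))/275285 - 577/(-473470) = (-6 + 1268)*(1/275285) - 577*(-1/473470) = 1262*(1/275285) + 577/473470 = 1262/275285 + 577/473470 = 151271717/26067837790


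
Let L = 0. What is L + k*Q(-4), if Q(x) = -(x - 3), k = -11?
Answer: -77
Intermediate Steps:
Q(x) = 3 - x (Q(x) = -(-3 + x) = 3 - x)
L + k*Q(-4) = 0 - 11*(3 - 1*(-4)) = 0 - 11*(3 + 4) = 0 - 11*7 = 0 - 77 = -77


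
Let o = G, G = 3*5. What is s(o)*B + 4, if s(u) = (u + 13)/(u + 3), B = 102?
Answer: 488/3 ≈ 162.67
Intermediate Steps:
G = 15
o = 15
s(u) = (13 + u)/(3 + u)
s(o)*B + 4 = ((13 + 15)/(3 + 15))*102 + 4 = (28/18)*102 + 4 = ((1/18)*28)*102 + 4 = (14/9)*102 + 4 = 476/3 + 4 = 488/3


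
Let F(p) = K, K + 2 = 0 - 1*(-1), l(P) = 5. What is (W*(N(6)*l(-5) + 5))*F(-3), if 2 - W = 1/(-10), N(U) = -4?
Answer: 63/2 ≈ 31.500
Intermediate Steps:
W = 21/10 (W = 2 - 1/(-10) = 2 - 1*(-1/10) = 2 + 1/10 = 21/10 ≈ 2.1000)
K = -1 (K = -2 + (0 - 1*(-1)) = -2 + (0 + 1) = -2 + 1 = -1)
F(p) = -1
(W*(N(6)*l(-5) + 5))*F(-3) = (21*(-4*5 + 5)/10)*(-1) = (21*(-20 + 5)/10)*(-1) = ((21/10)*(-15))*(-1) = -63/2*(-1) = 63/2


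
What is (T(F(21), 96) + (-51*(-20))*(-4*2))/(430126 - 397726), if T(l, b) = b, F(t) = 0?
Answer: -56/225 ≈ -0.24889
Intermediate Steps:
(T(F(21), 96) + (-51*(-20))*(-4*2))/(430126 - 397726) = (96 + (-51*(-20))*(-4*2))/(430126 - 397726) = (96 + 1020*(-8))/32400 = (96 - 8160)*(1/32400) = -8064*1/32400 = -56/225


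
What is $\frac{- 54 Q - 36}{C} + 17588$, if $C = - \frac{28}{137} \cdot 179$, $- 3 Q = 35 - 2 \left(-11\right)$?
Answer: $\frac{44007713}{2506} \approx 17561.0$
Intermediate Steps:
$Q = -19$ ($Q = - \frac{35 - 2 \left(-11\right)}{3} = - \frac{35 - -22}{3} = - \frac{35 + 22}{3} = \left(- \frac{1}{3}\right) 57 = -19$)
$C = - \frac{5012}{137}$ ($C = \left(-28\right) \frac{1}{137} \cdot 179 = \left(- \frac{28}{137}\right) 179 = - \frac{5012}{137} \approx -36.584$)
$\frac{- 54 Q - 36}{C} + 17588 = \frac{\left(-54\right) \left(-19\right) - 36}{- \frac{5012}{137}} + 17588 = \left(1026 - 36\right) \left(- \frac{137}{5012}\right) + 17588 = 990 \left(- \frac{137}{5012}\right) + 17588 = - \frac{67815}{2506} + 17588 = \frac{44007713}{2506}$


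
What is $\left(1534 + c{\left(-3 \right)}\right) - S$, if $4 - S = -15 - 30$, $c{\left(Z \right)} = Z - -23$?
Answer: $1505$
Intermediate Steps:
$c{\left(Z \right)} = 23 + Z$ ($c{\left(Z \right)} = Z + 23 = 23 + Z$)
$S = 49$ ($S = 4 - \left(-15 - 30\right) = 4 - -45 = 4 + 45 = 49$)
$\left(1534 + c{\left(-3 \right)}\right) - S = \left(1534 + \left(23 - 3\right)\right) - 49 = \left(1534 + 20\right) - 49 = 1554 - 49 = 1505$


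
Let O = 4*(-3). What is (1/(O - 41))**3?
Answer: -1/148877 ≈ -6.7170e-6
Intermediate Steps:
O = -12
(1/(O - 41))**3 = (1/(-12 - 41))**3 = (1/(-53))**3 = (-1/53)**3 = -1/148877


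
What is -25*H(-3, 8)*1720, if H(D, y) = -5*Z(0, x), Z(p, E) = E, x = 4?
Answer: 860000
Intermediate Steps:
H(D, y) = -20 (H(D, y) = -5*4 = -20)
-25*H(-3, 8)*1720 = -25*(-20)*1720 = 500*1720 = 860000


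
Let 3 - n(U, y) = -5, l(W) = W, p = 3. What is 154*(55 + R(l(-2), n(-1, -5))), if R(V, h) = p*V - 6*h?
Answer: 154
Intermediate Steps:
n(U, y) = 8 (n(U, y) = 3 - 1*(-5) = 3 + 5 = 8)
R(V, h) = -6*h + 3*V (R(V, h) = 3*V - 6*h = -6*h + 3*V)
154*(55 + R(l(-2), n(-1, -5))) = 154*(55 + (-6*8 + 3*(-2))) = 154*(55 + (-48 - 6)) = 154*(55 - 54) = 154*1 = 154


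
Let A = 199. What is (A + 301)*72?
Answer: 36000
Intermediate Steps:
(A + 301)*72 = (199 + 301)*72 = 500*72 = 36000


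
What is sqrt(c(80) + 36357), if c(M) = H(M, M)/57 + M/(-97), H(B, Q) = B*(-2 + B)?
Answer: sqrt(123861010013)/1843 ≈ 190.96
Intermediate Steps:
c(M) = -M/97 + M*(-2 + M)/57 (c(M) = (M*(-2 + M))/57 + M/(-97) = (M*(-2 + M))*(1/57) + M*(-1/97) = M*(-2 + M)/57 - M/97 = -M/97 + M*(-2 + M)/57)
sqrt(c(80) + 36357) = sqrt((1/5529)*80*(-251 + 97*80) + 36357) = sqrt((1/5529)*80*(-251 + 7760) + 36357) = sqrt((1/5529)*80*7509 + 36357) = sqrt(200240/1843 + 36357) = sqrt(67206191/1843) = sqrt(123861010013)/1843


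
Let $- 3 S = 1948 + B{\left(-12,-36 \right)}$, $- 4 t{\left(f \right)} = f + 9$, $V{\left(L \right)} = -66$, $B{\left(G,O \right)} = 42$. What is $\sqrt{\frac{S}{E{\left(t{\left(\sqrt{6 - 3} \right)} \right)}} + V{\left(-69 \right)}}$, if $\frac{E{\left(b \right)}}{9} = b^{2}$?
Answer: $\frac{i \sqrt{136146 + 24057 \sqrt{3}}}{39} - \frac{i \sqrt{3} \sqrt{136146 + 24057 \sqrt{3}}}{351} \approx 8.7315 i$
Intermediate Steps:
$t{\left(f \right)} = - \frac{9}{4} - \frac{f}{4}$ ($t{\left(f \right)} = - \frac{f + 9}{4} = - \frac{9 + f}{4} = - \frac{9}{4} - \frac{f}{4}$)
$S = - \frac{1990}{3}$ ($S = - \frac{1948 + 42}{3} = \left(- \frac{1}{3}\right) 1990 = - \frac{1990}{3} \approx -663.33$)
$E{\left(b \right)} = 9 b^{2}$
$\sqrt{\frac{S}{E{\left(t{\left(\sqrt{6 - 3} \right)} \right)}} + V{\left(-69 \right)}} = \sqrt{- \frac{1990}{3 \cdot 9 \left(- \frac{9}{4} - \frac{\sqrt{6 - 3}}{4}\right)^{2}} - 66} = \sqrt{- \frac{1990}{3 \cdot 9 \left(- \frac{9}{4} - \frac{\sqrt{3}}{4}\right)^{2}} - 66} = \sqrt{- \frac{1990 \frac{1}{9 \left(- \frac{9}{4} - \frac{\sqrt{3}}{4}\right)^{2}}}{3} - 66} = \sqrt{- \frac{1990}{27 \left(- \frac{9}{4} - \frac{\sqrt{3}}{4}\right)^{2}} - 66} = \sqrt{-66 - \frac{1990}{27 \left(- \frac{9}{4} - \frac{\sqrt{3}}{4}\right)^{2}}}$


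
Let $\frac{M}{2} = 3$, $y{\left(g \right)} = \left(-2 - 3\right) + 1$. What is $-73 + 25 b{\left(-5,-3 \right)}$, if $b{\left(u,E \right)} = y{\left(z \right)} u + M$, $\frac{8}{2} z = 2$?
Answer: $577$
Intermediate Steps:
$z = \frac{1}{2}$ ($z = \frac{1}{4} \cdot 2 = \frac{1}{2} \approx 0.5$)
$y{\left(g \right)} = -4$ ($y{\left(g \right)} = -5 + 1 = -4$)
$M = 6$ ($M = 2 \cdot 3 = 6$)
$b{\left(u,E \right)} = 6 - 4 u$ ($b{\left(u,E \right)} = - 4 u + 6 = 6 - 4 u$)
$-73 + 25 b{\left(-5,-3 \right)} = -73 + 25 \left(6 - -20\right) = -73 + 25 \left(6 + 20\right) = -73 + 25 \cdot 26 = -73 + 650 = 577$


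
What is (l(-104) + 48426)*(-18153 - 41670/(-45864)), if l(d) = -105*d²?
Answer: 3591939993669/182 ≈ 1.9736e+10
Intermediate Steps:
(l(-104) + 48426)*(-18153 - 41670/(-45864)) = (-105*(-104)² + 48426)*(-18153 - 41670/(-45864)) = (-105*10816 + 48426)*(-18153 - 41670*(-1/45864)) = (-1135680 + 48426)*(-18153 + 2315/2548) = -1087254*(-46251529/2548) = 3591939993669/182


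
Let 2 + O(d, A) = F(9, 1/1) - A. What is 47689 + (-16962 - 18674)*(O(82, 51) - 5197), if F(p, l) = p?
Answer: 186815965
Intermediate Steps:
O(d, A) = 7 - A (O(d, A) = -2 + (9 - A) = 7 - A)
47689 + (-16962 - 18674)*(O(82, 51) - 5197) = 47689 + (-16962 - 18674)*((7 - 1*51) - 5197) = 47689 - 35636*((7 - 51) - 5197) = 47689 - 35636*(-44 - 5197) = 47689 - 35636*(-5241) = 47689 + 186768276 = 186815965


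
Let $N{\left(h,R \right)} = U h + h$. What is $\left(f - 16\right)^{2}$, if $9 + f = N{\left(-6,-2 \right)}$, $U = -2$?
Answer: $361$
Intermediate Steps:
$N{\left(h,R \right)} = - h$ ($N{\left(h,R \right)} = - 2 h + h = - h$)
$f = -3$ ($f = -9 - -6 = -9 + 6 = -3$)
$\left(f - 16\right)^{2} = \left(-3 - 16\right)^{2} = \left(-19\right)^{2} = 361$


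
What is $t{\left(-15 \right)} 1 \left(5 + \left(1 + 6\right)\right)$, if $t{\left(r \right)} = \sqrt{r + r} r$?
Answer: $- 180 i \sqrt{30} \approx - 985.9 i$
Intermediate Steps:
$t{\left(r \right)} = \sqrt{2} r^{\frac{3}{2}}$ ($t{\left(r \right)} = \sqrt{2 r} r = \sqrt{2} \sqrt{r} r = \sqrt{2} r^{\frac{3}{2}}$)
$t{\left(-15 \right)} 1 \left(5 + \left(1 + 6\right)\right) = \sqrt{2} \left(-15\right)^{\frac{3}{2}} \cdot 1 \left(5 + \left(1 + 6\right)\right) = \sqrt{2} \left(- 15 i \sqrt{15}\right) 1 \left(5 + 7\right) = - 15 i \sqrt{30} \cdot 1 \cdot 12 = - 15 i \sqrt{30} \cdot 12 = - 180 i \sqrt{30}$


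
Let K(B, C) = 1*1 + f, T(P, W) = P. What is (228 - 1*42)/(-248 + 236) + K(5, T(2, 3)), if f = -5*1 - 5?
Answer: -49/2 ≈ -24.500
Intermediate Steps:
f = -10 (f = -5 - 5 = -10)
K(B, C) = -9 (K(B, C) = 1*1 - 10 = 1 - 10 = -9)
(228 - 1*42)/(-248 + 236) + K(5, T(2, 3)) = (228 - 1*42)/(-248 + 236) - 9 = (228 - 42)/(-12) - 9 = 186*(-1/12) - 9 = -31/2 - 9 = -49/2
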